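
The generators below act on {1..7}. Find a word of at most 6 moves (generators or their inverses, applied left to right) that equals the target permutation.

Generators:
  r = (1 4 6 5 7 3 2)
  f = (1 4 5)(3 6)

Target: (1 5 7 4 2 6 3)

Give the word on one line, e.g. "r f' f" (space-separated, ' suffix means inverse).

  after f': (1 5 4)(3 6)
  after r: (1 7 3 5 6 2)
  after f': (1 7 6 2 5 3 4)
  after r': (1 5 7 4 2 6 3)

f' r f' r'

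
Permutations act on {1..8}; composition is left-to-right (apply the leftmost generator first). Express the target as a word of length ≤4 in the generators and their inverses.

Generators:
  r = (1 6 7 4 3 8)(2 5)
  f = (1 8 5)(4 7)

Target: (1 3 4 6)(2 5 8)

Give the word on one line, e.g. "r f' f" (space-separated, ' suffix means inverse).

f r'

  after f: (1 8 5)(4 7)
  after r': (1 3 4 6)(2 5 8)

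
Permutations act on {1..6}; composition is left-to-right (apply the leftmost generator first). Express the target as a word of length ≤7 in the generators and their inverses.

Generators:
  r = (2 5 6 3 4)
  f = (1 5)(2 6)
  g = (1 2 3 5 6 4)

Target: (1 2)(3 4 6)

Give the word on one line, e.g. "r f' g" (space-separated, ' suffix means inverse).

  after f': (1 5)(2 6)
  after g': (1 3 2 5 4 6)
  after r: (1 4 3 5 2 6)
  after g: (2 4 5 3 6)
  after g: (1 2)(3 4 6)

f' g' r g g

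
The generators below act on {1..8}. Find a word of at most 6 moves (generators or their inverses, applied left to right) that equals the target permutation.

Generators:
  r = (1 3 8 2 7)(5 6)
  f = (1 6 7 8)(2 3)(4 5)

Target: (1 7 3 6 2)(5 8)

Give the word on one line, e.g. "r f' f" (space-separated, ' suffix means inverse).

f' f' r f' f'

  after f': (1 8 7 6)(2 3)(4 5)
  after f': (1 7)(6 8)
  after r: (2 7 3 8 5 6)
  after f': (1 8 4 5)(2 6 3 7)
  after f': (1 7 3 6 2)(5 8)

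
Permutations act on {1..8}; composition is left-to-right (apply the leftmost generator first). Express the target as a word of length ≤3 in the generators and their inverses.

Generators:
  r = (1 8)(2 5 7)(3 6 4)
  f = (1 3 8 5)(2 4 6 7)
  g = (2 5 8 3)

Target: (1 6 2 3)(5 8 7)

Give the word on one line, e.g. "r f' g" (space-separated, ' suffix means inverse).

  after f: (1 3 8 5)(2 4 6 7)
  after r: (1 6 2 3)(5 8 7)

f r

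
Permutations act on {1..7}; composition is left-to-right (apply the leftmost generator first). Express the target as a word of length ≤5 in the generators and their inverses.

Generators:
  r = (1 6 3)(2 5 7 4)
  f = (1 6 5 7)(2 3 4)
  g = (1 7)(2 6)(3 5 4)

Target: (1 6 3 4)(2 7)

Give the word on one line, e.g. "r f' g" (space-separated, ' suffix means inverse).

  after g': (1 7)(2 6)(3 4 5)
  after g': (3 5 4)
  after r': (1 3 2 4 6)(5 7)
  after r': (1 6 3 4)(2 7)

g' g' r' r'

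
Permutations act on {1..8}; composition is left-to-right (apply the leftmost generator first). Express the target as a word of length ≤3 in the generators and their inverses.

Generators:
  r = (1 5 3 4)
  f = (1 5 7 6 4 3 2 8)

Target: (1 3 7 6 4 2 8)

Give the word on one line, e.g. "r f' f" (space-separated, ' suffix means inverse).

  after r': (1 4 3 5)
  after f: (1 3 7 6 4 2 8)

r' f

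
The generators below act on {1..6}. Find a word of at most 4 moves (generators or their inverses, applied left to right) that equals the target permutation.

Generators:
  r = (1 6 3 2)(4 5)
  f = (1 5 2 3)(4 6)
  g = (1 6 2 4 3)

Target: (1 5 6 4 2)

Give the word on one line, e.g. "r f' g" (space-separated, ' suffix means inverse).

  after f: (1 5 2 3)(4 6)
  after r: (1 4 3 6 5)
  after r: (1 5 6 4 2)

f r r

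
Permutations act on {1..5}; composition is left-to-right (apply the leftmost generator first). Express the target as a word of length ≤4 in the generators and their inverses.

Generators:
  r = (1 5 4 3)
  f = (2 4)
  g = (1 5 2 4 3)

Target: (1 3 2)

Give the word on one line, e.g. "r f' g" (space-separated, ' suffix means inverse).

  after g: (1 5 2 4 3)
  after r': (2 5)
  after g': (1 3 4 2)
  after f: (1 3 2)

g r' g' f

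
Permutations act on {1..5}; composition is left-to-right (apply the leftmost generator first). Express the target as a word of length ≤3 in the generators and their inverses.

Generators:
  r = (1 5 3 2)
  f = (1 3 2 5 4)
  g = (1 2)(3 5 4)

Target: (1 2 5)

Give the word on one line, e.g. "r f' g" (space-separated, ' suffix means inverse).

r g' f

  after r: (1 5 3 2)
  after g': (1 3)(4 5)
  after f: (1 2 5)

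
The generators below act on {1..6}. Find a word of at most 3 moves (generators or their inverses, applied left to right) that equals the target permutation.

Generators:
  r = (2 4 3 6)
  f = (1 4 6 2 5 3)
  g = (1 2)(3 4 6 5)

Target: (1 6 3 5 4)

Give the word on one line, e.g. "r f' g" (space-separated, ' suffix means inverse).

  after f': (1 3 5 2 6 4)
  after r: (1 6 3 5 4)

f' r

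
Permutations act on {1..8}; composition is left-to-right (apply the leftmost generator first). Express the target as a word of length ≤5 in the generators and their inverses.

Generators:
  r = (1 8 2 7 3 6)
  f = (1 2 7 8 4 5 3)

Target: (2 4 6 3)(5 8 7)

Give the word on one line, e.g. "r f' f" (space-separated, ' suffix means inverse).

  after f: (1 2 7 8 4 5 3)
  after f: (1 7 4 3 2 8 5)
  after f: (1 8 3 7 5 2 4)
  after r': (2 4 6 3)(5 8 7)

f f f r'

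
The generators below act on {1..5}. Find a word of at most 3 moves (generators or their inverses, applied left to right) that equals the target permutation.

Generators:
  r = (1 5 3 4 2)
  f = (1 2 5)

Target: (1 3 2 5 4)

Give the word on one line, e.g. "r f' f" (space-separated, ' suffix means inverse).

  after r': (1 2 4 3 5)
  after r': (1 4 5 2 3)
  after r': (1 3 2 5 4)

r' r' r'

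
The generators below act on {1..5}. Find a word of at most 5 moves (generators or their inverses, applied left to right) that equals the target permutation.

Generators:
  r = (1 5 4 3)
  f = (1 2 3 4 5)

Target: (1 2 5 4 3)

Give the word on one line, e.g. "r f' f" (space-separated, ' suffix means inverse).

  after r': (1 3 4 5)
  after f': (1 2)
  after r: (1 2 5 4 3)

r' f' r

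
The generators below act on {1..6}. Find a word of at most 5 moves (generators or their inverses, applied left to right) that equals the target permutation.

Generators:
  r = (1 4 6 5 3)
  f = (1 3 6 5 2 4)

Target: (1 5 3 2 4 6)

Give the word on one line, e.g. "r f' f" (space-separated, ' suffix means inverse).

  after f: (1 3 6 5 2 4)
  after r': (1 5 2)(3 4)
  after f: (1 2 3)(4 6 5)
  after r: (1 2)(3 4 5 6)
  after f': (1 5 3 2 4 6)

f r' f r f'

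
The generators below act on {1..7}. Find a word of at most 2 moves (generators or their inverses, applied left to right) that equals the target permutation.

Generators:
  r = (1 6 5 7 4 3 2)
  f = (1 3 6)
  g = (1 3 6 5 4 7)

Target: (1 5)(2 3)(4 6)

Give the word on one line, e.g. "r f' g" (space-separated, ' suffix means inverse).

  after g': (1 7 4 5 6 3)
  after r': (1 5)(2 3)(4 6)

g' r'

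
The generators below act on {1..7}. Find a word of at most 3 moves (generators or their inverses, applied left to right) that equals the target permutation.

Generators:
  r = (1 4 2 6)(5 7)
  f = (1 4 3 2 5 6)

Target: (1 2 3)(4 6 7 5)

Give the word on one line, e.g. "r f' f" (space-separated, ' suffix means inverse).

  after f': (1 6 5 2 3 4)
  after r': (1 2 3)(4 6 7 5)

f' r'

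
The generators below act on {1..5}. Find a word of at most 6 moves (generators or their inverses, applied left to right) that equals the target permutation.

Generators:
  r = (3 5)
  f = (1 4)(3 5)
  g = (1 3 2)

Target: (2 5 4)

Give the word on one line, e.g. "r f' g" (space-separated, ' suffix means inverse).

f g' f' f' f'

  after f: (1 4)(3 5)
  after g': (1 4 2 3 5)
  after f': (2 5 4)
  after f': (1 4 2 3 5)
  after f': (2 5 4)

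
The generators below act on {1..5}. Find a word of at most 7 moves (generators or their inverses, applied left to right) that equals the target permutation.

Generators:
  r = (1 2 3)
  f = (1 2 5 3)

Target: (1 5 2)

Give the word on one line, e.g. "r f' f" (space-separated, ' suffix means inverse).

f r' r' f' r'

  after f: (1 2 5 3)
  after r': (2 5)
  after r': (1 3 2 5)
  after f': (1 5 3)
  after r': (1 5 2)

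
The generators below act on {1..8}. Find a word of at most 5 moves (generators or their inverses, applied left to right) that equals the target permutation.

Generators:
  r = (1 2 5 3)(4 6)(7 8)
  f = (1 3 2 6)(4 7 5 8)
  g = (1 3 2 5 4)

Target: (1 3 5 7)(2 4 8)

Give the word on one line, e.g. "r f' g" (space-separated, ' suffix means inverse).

  after f: (1 3 2 6)(4 7 5 8)
  after g': (2 6 4 7)(5 8)
  after r': (1 3 5 7)(2 4 8)

f g' r'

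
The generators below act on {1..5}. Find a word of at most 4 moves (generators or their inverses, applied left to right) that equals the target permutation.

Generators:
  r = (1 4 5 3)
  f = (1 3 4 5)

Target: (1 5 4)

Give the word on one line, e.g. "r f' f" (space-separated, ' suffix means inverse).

r f

  after r: (1 4 5 3)
  after f: (1 5 4)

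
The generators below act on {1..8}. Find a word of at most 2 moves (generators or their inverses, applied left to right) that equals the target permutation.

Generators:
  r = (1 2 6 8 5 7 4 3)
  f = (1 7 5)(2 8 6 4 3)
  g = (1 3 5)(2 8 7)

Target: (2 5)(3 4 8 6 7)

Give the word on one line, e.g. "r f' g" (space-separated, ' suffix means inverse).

  after r': (1 3 4 7 5 8 6 2)
  after g': (2 5)(3 4 8 6 7)

r' g'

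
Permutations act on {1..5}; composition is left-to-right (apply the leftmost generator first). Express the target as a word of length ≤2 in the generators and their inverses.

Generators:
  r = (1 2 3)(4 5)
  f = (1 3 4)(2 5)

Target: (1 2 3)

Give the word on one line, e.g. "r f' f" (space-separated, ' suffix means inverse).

  after r': (1 3 2)(4 5)
  after r': (1 2 3)

r' r'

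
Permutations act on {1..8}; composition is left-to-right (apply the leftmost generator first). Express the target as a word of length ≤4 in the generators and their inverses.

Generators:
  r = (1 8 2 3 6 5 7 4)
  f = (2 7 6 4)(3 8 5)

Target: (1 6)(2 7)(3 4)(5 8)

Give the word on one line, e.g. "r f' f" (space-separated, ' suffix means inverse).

r r r r

  after r: (1 8 2 3 6 5 7 4)
  after r: (1 2 6 7)(3 5 4 8)
  after r: (1 3 7 8 6 4 2 5)
  after r: (1 6)(2 7)(3 4)(5 8)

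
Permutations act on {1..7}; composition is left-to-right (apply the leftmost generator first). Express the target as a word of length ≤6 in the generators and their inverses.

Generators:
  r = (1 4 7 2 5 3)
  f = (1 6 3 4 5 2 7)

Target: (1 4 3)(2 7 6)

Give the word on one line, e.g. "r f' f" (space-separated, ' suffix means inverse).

f f r r

  after f: (1 6 3 4 5 2 7)
  after f: (1 3 5 7 6 4 2)
  after r: (2 4 5)(6 7)
  after r: (1 4 3)(2 7 6)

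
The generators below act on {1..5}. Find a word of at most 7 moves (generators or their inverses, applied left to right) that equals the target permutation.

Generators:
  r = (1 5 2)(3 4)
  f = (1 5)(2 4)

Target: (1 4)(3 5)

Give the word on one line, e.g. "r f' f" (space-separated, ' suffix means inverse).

f' r' f' r f

  after f': (1 5)(2 4)
  after r': (2 3 4 5)
  after f': (1 5 4)(2 3)
  after r: (1 2 4 5 3)
  after f: (1 4)(3 5)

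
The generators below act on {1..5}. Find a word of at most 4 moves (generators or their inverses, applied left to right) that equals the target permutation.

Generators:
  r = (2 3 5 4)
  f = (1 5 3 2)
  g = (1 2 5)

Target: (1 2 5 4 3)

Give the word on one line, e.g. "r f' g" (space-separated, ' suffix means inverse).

r f'

  after r: (2 3 5 4)
  after f': (1 2 5 4 3)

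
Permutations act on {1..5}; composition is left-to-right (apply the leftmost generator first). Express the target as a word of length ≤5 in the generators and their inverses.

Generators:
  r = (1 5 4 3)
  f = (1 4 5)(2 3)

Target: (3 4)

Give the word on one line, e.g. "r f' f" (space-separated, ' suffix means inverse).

  after r: (1 5 4 3)
  after f': (1 4 2 3 5)
  after f': (3 4)

r f' f'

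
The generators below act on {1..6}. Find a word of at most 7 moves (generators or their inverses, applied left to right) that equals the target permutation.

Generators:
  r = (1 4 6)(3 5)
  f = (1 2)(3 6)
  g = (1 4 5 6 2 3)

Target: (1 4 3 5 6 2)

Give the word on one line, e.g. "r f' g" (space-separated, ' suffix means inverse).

  after g: (1 4 5 6 2 3)
  after g: (1 5 2)(3 4 6)
  after r': (1 3)(2 6 5)
  after r': (1 5 2 4)(3 6)
  after g': (1 4 3 5 6 2)

g g r' r' g'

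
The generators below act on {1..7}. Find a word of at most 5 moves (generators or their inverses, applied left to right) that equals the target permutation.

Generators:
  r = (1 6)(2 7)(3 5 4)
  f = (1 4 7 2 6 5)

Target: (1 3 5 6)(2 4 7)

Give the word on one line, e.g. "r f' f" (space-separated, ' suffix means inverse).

f' r' f' f'

  after f': (1 5 6 2 7 4)
  after r': (1 3 4 6 7 5)
  after f': (1 3)(2 7 6 4)
  after f': (1 3 5 6)(2 4 7)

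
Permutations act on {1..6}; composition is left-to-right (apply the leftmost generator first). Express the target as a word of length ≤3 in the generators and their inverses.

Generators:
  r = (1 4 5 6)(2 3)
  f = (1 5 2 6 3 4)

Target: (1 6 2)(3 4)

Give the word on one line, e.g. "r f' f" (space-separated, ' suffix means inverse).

f' r r

  after f': (1 4 3 6 2 5)
  after r: (1 5 4 2 6 3)
  after r: (1 6 2)(3 4)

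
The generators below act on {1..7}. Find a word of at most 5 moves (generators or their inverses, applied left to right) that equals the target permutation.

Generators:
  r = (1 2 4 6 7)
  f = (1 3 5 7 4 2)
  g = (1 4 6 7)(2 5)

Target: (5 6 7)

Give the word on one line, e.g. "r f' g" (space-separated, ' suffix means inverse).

g' r r r g'

  after g': (1 7 6 4)(2 5)
  after r: (2 5 4)
  after r: (1 2 5 6 7)
  after r: (1 4 6)(2 5 7)
  after g': (5 6 7)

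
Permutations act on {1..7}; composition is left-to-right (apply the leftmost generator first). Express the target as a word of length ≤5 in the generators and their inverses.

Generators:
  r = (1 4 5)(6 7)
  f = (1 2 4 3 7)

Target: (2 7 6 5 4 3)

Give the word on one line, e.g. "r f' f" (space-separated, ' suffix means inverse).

  after r': (1 5 4)(6 7)
  after f': (1 5 2)(3 4 7 6)
  after f': (1 5)(2 7 6 4 3)
  after r': (1 4 3 2 6)
  after r': (2 7 6 5 4 3)

r' f' f' r' r'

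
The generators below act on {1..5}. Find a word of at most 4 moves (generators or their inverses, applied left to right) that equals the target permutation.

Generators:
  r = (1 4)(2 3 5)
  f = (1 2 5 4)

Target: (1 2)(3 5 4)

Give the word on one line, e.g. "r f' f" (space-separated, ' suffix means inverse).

  after f': (1 4 5 2)
  after r': (2 4 3)
  after f: (1 2)(3 5 4)

f' r' f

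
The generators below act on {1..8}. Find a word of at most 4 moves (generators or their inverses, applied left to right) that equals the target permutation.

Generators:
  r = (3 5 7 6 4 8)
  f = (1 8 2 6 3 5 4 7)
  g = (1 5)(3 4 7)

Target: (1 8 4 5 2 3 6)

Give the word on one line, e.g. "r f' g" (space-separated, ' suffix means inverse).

  after g: (1 5)(3 4 7)
  after r: (1 7 5)(3 8)(4 6)
  after f: (2 6 7 4 3)(5 8)
  after f: (1 8 4 5 2 3 6)

g r f f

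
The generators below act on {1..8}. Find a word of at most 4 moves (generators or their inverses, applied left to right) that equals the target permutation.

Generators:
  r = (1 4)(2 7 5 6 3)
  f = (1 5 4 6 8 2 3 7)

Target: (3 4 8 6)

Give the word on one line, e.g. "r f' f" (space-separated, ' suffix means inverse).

f f r'

  after f: (1 5 4 6 8 2 3 7)
  after f: (1 4 8 3)(2 7 5 6)
  after r': (3 4 8 6)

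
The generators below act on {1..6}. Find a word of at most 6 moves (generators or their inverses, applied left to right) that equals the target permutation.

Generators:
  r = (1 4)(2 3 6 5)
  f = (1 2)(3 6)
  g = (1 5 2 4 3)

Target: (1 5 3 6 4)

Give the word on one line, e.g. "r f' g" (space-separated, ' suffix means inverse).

r g' r' f

  after r: (1 4)(2 3 6 5)
  after g': (1 2 4 3 6)
  after r': (1 5 6 4 2)
  after f: (1 5 3 6 4)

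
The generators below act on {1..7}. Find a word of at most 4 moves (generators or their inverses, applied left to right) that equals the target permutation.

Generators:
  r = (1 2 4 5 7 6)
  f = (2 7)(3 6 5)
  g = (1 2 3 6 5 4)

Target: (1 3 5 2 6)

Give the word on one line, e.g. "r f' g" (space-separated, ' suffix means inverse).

g' r f r

  after g': (1 4 5 6 3 2)
  after r: (1 5)(3 4 7 6)
  after f: (1 3 4 2 7 5)
  after r: (1 3 5 2 6)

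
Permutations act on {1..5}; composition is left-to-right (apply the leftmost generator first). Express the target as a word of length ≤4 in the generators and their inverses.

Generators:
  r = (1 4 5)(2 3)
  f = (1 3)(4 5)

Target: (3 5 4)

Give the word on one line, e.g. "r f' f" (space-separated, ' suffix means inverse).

f r' r' f'

  after f: (1 3)(4 5)
  after r': (1 2 3 5)
  after r': (1 3 4)
  after f': (3 5 4)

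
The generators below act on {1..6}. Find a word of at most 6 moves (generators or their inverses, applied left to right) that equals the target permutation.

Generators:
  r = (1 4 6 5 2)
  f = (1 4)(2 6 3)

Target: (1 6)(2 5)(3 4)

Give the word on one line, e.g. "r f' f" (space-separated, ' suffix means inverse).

r r r f' r'

  after r: (1 4 6 5 2)
  after r: (1 6 2 4 5)
  after r: (1 5 4 2 6)
  after f': (1 5)(3 6 4)
  after r': (1 6)(2 5)(3 4)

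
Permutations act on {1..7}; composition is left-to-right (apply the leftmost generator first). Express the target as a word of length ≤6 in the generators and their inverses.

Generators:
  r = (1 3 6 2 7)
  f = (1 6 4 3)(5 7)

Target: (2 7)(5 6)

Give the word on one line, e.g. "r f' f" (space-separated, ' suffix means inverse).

  after r: (1 3 6 2 7)
  after f: (2 5 7 6)(3 4)
  after r: (1 3 4 6 7 2 5)
  after f: (2 7)(5 6)

r f r f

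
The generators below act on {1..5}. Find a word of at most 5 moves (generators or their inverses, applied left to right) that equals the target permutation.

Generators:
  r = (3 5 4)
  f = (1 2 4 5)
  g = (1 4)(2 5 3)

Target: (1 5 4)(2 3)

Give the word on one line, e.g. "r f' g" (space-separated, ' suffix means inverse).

  after g: (1 4)(2 5 3)
  after f': (1 2 4 5 3)
  after g': (1 3 4 2)
  after f: (1 3 5)
  after g': (1 5 4)(2 3)

g f' g' f g'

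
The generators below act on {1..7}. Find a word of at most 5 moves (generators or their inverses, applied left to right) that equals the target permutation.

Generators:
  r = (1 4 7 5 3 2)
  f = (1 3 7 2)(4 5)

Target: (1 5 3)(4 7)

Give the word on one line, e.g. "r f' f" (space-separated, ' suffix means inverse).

  after f': (1 2 7 3)(4 5)
  after f': (1 7)(2 3)
  after r: (1 5 3)(4 7)

f' f' r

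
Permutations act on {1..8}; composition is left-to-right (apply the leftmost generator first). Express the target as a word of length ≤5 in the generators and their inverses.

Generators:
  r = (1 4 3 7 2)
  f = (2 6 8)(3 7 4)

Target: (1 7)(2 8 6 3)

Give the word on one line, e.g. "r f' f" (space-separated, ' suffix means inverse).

f' r' r'

  after f': (2 8 6)(3 4 7)
  after r': (1 2 8 6 7 4 3)
  after r': (1 7)(2 8 6 3)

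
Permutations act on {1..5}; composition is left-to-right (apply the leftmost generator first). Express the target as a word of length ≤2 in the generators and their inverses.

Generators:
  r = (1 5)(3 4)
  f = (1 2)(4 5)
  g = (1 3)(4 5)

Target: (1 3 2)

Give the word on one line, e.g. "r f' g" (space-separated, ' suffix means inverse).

  after g': (1 3)(4 5)
  after f': (1 3 2)

g' f'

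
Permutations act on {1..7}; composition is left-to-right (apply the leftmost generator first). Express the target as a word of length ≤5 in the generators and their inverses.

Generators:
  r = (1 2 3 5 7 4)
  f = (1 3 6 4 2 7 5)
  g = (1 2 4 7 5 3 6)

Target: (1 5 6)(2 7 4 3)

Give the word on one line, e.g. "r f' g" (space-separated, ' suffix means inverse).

r g' f'

  after r: (1 2 3 5 7 4)
  after g': (2 5 4 6 3 7)
  after f': (1 5 6)(2 7 4 3)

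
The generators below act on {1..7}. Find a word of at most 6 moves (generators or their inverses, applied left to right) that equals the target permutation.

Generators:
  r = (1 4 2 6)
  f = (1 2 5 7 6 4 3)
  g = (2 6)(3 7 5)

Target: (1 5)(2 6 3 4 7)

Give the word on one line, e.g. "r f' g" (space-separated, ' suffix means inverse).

f r' g' r f

  after f: (1 2 5 7 6 4 3)
  after r': (1 4 3 6)(2 5 7)
  after g': (1 4 5 3 2 7 6)
  after r: (1 2 7)(3 6 4 5)
  after f: (1 5)(2 6 3 4 7)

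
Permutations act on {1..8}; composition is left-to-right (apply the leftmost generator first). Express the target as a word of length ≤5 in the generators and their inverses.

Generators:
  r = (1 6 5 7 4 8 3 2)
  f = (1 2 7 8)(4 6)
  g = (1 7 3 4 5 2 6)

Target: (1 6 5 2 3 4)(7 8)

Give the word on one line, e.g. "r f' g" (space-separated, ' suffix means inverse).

  after f': (1 8 7 2)(4 6)
  after f': (1 7)(2 8)
  after f': (1 2 7 8)(4 6)
  after g: (1 6 5 2 3 4)(7 8)

f' f' f' g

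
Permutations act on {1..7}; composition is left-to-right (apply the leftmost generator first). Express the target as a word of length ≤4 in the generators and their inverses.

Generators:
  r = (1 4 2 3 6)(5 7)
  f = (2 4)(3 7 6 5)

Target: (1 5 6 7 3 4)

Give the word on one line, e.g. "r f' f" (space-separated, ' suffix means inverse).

  after r': (1 6 3 2 4)(5 7)
  after f: (1 5 6 7 3 4)

r' f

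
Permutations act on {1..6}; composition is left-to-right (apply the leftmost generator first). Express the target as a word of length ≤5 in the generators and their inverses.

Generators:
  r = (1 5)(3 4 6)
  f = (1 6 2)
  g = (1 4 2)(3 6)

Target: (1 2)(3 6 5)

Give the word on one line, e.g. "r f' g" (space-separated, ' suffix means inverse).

f r' g r'

  after f: (1 6 2)
  after r': (1 4 3 6 2 5)
  after g: (1 2 5 4 6)
  after r': (1 2)(3 6 5)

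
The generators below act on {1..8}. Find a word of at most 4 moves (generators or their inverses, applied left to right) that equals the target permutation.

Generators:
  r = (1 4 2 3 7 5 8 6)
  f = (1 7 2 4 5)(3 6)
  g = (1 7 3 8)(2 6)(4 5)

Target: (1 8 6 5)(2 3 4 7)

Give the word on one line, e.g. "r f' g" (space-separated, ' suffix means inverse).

g' f' f' f'

  after g': (1 8 3 7)(2 6)(4 5)
  after f': (1 8 6 7 5 2 3)
  after f': (1 8 3 5 7 4 2 6)
  after f': (1 8 6 5)(2 3 4 7)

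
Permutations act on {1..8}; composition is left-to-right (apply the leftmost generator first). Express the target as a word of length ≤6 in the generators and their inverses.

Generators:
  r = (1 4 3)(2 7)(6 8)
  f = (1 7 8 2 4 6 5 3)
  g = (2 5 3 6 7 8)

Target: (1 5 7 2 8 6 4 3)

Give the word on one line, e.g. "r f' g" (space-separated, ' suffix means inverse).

  after r': (1 3 4)(2 7)(6 8)
  after g': (1 5 2 6 7 8 3 4)
  after r: (1 5 7 6 2 8)
  after f: (1 3)(4 6)(5 8 7)
  after g': (1 5 7 2 8 6 4 3)

r' g' r f g'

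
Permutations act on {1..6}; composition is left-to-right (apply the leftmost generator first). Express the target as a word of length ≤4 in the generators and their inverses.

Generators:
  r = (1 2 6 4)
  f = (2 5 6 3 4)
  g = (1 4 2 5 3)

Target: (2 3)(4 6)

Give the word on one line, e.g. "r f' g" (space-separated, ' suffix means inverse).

r g' f r'

  after r: (1 2 6 4)
  after g': (1 4 3 5 2 6)
  after f: (1 2 3 6)
  after r': (2 3)(4 6)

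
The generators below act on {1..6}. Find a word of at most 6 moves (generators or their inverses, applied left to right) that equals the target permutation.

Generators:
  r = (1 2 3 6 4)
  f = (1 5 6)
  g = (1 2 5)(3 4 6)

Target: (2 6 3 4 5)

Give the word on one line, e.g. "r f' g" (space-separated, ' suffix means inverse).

g g r' g

  after g: (1 2 5)(3 4 6)
  after g: (1 5 2)(3 6 4)
  after r': (1 5)(2 4)
  after g: (2 6 3 4 5)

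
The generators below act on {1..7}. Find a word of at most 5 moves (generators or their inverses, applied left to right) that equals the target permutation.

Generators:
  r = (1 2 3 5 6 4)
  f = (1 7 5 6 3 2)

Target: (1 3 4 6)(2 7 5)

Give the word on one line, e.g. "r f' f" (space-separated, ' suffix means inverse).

  after f: (1 7 5 6 3 2)
  after f: (1 5 3)(2 7 6)
  after r': (1 3 4 6)(2 7 5)

f f r'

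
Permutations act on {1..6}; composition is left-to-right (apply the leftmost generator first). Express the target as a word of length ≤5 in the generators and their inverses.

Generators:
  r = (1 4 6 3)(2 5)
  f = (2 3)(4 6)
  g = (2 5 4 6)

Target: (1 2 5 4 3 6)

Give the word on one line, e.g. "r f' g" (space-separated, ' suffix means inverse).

r r g

  after r: (1 4 6 3)(2 5)
  after r: (1 6)(3 4)
  after g: (1 2 5 4 3 6)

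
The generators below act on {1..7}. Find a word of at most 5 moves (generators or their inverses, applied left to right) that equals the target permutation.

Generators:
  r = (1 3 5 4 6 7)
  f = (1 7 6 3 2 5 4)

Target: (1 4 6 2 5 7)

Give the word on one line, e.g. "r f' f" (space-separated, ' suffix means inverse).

f r f'

  after f: (1 7 6 3 2 5 4)
  after r: (2 4 3)(5 6)
  after f': (1 4 6 2 5 7)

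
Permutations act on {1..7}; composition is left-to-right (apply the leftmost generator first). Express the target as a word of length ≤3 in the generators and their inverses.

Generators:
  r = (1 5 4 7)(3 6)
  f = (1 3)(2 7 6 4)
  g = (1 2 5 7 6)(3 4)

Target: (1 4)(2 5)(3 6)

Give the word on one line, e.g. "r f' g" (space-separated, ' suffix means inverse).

f g'

  after f: (1 3)(2 7 6 4)
  after g': (1 4)(2 5)(3 6)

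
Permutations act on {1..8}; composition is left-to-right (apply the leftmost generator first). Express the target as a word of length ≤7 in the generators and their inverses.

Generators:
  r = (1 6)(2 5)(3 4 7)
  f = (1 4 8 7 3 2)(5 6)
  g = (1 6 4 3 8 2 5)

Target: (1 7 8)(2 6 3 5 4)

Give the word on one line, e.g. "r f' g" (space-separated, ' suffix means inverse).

g g r' r' g

  after g: (1 6 4 3 8 2 5)
  after g: (1 4 8 5 6 3 2)
  after r': (1 3 5)(2 6 7 4 8)
  after r': (1 7 3 2)(4 8 5 6)
  after g: (1 7 8)(2 6 3 5 4)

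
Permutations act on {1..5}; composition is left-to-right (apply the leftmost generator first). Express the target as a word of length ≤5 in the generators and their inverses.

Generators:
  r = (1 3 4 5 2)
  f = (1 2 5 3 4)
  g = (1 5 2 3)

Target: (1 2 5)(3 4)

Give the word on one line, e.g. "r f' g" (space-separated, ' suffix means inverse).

r' g r r f'

  after r': (1 2 5 4 3)
  after g: (1 3 5 4)
  after r: (1 4 3 2)
  after r: (1 5 2 3)
  after f': (1 2 5)(3 4)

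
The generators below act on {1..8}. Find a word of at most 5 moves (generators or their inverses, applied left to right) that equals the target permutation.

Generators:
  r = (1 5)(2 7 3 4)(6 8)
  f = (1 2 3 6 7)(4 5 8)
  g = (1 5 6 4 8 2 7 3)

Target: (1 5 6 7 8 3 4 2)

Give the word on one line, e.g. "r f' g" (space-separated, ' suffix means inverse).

r r g r' r'

  after r: (1 5)(2 7 3 4)(6 8)
  after r: (2 3)(4 7)
  after g: (1 5 6 4 3 7 8 2)
  after r': (2 5 8 4 7 6 3)
  after r': (1 5 6 7 8 3 4 2)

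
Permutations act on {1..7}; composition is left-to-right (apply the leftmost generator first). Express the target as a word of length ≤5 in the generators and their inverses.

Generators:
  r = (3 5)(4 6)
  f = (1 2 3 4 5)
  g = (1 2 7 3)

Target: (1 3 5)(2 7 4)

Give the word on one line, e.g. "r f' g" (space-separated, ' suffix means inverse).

f g f g

  after f: (1 2 3 4 5)
  after g: (1 7 3 4 5 2)
  after f: (1 7 4)(3 5)
  after g: (1 3 5)(2 7 4)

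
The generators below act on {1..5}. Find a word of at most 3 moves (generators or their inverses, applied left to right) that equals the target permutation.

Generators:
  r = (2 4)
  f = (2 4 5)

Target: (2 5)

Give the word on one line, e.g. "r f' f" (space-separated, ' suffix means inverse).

  after f': (2 5 4)
  after r': (2 5)

f' r'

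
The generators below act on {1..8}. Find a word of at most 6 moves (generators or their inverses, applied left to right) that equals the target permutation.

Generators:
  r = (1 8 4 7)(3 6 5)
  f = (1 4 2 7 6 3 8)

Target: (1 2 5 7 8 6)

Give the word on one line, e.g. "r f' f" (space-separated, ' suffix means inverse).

f' r f r' r'

  after f': (1 8 3 6 7 2 4)
  after r: (1 4 8 6)(2 7)(3 5)
  after f: (1 2 6 4)(3 5 8)
  after r': (1 2 3 6 8 5)(4 7)
  after r': (1 2 5 7 8 6)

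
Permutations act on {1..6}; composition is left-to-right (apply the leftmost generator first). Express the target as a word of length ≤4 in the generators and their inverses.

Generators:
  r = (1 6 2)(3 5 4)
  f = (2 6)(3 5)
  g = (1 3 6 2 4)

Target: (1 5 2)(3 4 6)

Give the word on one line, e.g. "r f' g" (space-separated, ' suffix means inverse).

f g r

  after f: (2 6)(3 5)
  after g: (1 3 5 6 4)
  after r: (1 5 2)(3 4 6)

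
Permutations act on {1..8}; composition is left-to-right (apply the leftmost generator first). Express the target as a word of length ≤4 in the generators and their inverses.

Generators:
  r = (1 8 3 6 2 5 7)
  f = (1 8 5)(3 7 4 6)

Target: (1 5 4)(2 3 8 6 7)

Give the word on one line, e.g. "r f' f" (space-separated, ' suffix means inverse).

  after f': (1 5 8)(3 6 4 7)
  after r: (1 7 6 4)(2 5 3)
  after r: (2 7)(3 5 6 4 8)
  after f': (1 5 4)(2 3 8 6 7)

f' r r f'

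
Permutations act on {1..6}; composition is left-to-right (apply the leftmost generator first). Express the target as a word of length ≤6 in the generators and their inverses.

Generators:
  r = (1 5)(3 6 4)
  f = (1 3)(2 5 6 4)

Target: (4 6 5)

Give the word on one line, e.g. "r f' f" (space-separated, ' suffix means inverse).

f' r' f' f' r

  after f': (1 3)(2 4 6 5)
  after r': (1 4 3 5 2 6)
  after f': (1 6 3 2 5 4)
  after f': (1 5 6)(3 4)
  after r: (4 6 5)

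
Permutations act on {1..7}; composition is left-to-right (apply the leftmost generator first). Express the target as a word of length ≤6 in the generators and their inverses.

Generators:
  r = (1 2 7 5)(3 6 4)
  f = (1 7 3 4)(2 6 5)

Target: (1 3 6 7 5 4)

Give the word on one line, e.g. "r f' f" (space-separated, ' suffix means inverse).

  after r: (1 2 7 5)(3 6 4)
  after f: (1 6)(2 3 5 7)
  after r': (1 3 7)(2 4 6 5)
  after f: (1 4 5 6 2)
  after r: (1 3 6 7 5 4)

r f r' f r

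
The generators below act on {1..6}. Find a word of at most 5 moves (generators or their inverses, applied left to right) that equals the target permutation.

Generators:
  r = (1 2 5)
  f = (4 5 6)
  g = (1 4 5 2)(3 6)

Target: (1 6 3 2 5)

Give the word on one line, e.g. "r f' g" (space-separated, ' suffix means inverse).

  after g: (1 4 5 2)(3 6)
  after f: (1 5 2)(3 4 6)
  after f: (1 6 3 5 2)
  after r': (1 6 3 2 5)

g f f r'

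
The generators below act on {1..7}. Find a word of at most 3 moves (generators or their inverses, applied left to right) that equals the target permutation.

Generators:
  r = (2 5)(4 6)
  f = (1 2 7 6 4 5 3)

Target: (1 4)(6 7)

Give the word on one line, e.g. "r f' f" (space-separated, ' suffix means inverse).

  after f: (1 2 7 6 4 5 3)
  after r: (1 5 3)(2 7 4)
  after f': (1 4)(6 7)

f r f'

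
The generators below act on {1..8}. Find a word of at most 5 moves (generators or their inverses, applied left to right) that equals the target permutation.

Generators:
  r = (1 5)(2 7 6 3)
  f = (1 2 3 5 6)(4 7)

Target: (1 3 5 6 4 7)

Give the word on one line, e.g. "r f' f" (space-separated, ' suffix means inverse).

  after r: (1 5)(2 7 6 3)
  after r: (2 6)(3 7)
  after r: (1 5)(2 3 6 7)
  after f': (1 3 5 6 4 7)

r r r f'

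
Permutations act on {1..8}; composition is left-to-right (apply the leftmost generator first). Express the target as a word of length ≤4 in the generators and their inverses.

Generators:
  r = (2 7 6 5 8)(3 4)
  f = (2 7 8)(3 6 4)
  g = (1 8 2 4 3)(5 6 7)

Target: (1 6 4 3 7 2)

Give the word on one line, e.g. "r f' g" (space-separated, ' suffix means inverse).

  after r': (2 8 5 6 7)(3 4)
  after g': (1 3 2)(7 8)
  after f: (1 6 4 3 7 2)

r' g' f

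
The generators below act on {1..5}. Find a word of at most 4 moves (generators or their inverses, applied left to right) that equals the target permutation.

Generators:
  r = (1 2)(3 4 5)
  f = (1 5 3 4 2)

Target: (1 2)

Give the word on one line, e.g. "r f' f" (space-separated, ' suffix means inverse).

  after r': (1 2)(3 5 4)
  after r': (3 4 5)
  after r': (1 2)

r' r' r'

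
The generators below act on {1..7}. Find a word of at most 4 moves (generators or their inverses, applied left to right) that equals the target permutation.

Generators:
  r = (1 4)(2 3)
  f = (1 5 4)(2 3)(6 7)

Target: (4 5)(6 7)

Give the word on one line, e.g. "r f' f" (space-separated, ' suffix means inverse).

r' f

  after r': (1 4)(2 3)
  after f: (4 5)(6 7)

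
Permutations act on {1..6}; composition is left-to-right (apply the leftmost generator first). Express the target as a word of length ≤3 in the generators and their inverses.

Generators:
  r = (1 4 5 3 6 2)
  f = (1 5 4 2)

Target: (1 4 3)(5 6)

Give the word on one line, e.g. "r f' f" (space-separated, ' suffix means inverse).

r r f

  after r: (1 4 5 3 6 2)
  after r: (1 5 6)(2 4 3)
  after f: (1 4 3)(5 6)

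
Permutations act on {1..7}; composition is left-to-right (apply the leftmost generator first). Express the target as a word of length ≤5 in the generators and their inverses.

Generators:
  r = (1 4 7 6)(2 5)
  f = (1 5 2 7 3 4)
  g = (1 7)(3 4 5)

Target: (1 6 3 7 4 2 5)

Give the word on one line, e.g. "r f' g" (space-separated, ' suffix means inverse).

g' r' r' g' r

  after g': (1 7)(3 5 4)
  after r': (1 4 3 2 5)(6 7)
  after r': (3 5 6 4)
  after g': (1 7)(3 4 5 6)
  after r: (1 6 3 7 4 2 5)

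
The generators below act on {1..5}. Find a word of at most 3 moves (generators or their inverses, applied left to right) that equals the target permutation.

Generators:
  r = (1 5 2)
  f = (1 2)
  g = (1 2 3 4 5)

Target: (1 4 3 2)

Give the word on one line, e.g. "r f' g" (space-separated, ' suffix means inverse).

f r' g'

  after f: (1 2)
  after r': (1 5)
  after g': (1 4 3 2)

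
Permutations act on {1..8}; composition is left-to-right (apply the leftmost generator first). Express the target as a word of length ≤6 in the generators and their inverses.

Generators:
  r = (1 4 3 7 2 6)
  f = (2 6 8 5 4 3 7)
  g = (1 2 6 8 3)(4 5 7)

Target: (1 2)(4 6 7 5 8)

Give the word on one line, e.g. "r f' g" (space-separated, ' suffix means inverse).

  after r: (1 4 3 7 2 6)
  after f: (1 3 2 8 5 4 7 6)
  after g': (1 8 4 5 7 2 6 3)
  after f': (1 6 4 8 5 3)
  after g': (1 2)(4 6 7 5 8)

r f g' f' g'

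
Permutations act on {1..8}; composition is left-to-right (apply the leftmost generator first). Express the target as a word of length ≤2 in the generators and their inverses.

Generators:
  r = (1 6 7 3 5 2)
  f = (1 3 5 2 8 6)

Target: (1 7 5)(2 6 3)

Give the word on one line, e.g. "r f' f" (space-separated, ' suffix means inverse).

r r

  after r: (1 6 7 3 5 2)
  after r: (1 7 5)(2 6 3)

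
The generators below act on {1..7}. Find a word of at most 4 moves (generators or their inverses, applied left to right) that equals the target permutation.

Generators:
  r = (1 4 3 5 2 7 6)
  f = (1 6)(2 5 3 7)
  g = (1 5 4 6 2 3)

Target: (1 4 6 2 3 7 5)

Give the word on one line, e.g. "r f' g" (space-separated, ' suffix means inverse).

r' r' f' r'

  after r': (1 6 7 2 5 3 4)
  after r': (1 7 5 4 6 2 3)
  after f': (1 3 6 7 2 5 4)
  after r': (1 4 6 2 3 7 5)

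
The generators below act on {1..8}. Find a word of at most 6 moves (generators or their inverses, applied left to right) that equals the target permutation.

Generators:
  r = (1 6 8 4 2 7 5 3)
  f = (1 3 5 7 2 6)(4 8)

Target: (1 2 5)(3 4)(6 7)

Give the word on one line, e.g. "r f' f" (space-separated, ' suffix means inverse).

  after f: (1 3 5 7 2 6)(4 8)
  after r': (1 5 2)(3 7 4 6)
  after f: (1 7 8 4)(2 3)(5 6)
  after r': (1 2 5)(3 4)(6 7)

f r' f r'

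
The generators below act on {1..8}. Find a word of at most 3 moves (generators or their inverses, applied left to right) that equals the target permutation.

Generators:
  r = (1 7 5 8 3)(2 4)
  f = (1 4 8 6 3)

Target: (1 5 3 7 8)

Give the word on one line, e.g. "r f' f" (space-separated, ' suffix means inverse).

r r

  after r: (1 7 5 8 3)(2 4)
  after r: (1 5 3 7 8)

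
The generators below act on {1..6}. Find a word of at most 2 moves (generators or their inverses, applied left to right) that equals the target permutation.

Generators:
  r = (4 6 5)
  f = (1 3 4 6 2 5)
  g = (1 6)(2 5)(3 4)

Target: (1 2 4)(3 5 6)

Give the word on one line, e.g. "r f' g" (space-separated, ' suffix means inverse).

  after f': (1 5 2 6 4 3)
  after f': (1 2 4)(3 5 6)

f' f'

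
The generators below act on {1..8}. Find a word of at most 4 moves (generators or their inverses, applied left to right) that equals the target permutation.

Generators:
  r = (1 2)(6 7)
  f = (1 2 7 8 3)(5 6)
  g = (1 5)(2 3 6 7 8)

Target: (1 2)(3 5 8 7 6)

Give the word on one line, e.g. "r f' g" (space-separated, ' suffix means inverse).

  after f: (1 2 7 8 3)(5 6)
  after r: (2 6 5 7 8 3)
  after f': (1 3)(2 5)
  after g': (1 2)(3 5 8 7 6)

f r f' g'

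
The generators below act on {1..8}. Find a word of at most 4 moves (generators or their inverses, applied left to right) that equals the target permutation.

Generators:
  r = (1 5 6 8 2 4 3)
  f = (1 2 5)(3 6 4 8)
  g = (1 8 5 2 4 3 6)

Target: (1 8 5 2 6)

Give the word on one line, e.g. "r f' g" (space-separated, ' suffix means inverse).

  after g': (1 6 3 4 2 5 8)
  after r: (1 8 5 2 6)

g' r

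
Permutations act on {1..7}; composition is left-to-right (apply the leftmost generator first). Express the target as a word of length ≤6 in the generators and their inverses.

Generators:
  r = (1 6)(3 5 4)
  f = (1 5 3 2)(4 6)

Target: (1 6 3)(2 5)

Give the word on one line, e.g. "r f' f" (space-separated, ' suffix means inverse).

  after r: (1 6)(3 5 4)
  after r: (3 4 5)
  after r: (1 6)
  after f: (1 4 6 5 3 2)
  after f: (1 6 3)(2 5)

r r r f f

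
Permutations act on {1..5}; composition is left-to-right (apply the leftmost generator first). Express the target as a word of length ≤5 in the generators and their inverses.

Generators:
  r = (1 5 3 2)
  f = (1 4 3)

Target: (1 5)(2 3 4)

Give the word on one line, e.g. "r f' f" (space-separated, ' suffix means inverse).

r' r' f r

  after r': (1 2 3 5)
  after r': (1 3)(2 5)
  after f: (2 5)(3 4)
  after r: (1 5)(2 3 4)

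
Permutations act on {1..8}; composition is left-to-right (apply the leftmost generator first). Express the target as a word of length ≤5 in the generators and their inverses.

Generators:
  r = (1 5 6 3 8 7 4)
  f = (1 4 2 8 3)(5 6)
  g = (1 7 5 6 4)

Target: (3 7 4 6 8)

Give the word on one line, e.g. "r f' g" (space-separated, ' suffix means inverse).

  after r: (1 5 6 3 8 7 4)
  after g: (1 6 3 8 5 4 7)
  after g: (1 4 5)(3 8 6)
  after r: (3 7 4 6 8)

r g g r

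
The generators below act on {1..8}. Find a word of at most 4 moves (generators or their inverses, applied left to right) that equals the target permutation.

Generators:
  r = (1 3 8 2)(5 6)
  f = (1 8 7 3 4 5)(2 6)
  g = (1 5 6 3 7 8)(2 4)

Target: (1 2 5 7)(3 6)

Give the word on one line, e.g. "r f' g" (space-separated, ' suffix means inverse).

  after r': (1 2 8 3)(5 6)
  after g: (1 4 2)(3 5)(7 8)
  after g: (1 2 5 7)(3 6)

r' g g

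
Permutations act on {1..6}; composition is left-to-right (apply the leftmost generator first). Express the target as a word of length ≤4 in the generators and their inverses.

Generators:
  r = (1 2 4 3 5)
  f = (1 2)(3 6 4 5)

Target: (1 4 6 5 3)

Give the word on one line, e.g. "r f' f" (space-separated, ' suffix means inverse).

  after f': (1 2)(3 5 4 6)
  after r: (1 4 6 5 3)

f' r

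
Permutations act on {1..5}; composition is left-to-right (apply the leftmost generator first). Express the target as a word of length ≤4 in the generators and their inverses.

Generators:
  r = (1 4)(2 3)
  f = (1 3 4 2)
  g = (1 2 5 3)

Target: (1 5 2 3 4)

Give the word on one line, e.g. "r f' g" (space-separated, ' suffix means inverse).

r' f' g'

  after r': (1 4)(2 3)
  after f': (1 3 4 2)
  after g': (1 5 2 3 4)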